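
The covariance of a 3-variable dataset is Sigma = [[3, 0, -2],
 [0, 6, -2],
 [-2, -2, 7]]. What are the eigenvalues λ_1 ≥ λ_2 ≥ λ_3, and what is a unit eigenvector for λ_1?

Step 1 — characteristic polynomial p(λ) = det(λI - Sigma) = λ³ - tr·λ² + c_1·λ - det, where tr = trace, c_1 = sum of the principal 2×2 minors, det = det(Sigma):
  tr = 3 + 6 + 7 = 16,
  c_1 = (3·6 - (0)²) + (3·7 - (-2)²) + (6·7 - (-2)²) = 18 + 17 + 38 = 73,
  det = 3·(6·7 - (-2)²) - (0)·((0)·7 - (-2)·(-2)) + (-2)·((0)·(-2) - 6·(-2)) = 3·(38) - (0)·(-4) + (-2)·(12) = 90.
  So p(λ) = λ³ - 16λ² + 73λ - 90.
Step 2 — look for an integer root (rational root theorem: any rational root is an integer divisor of 90). Testing λ = 2:
  p(2) = 8 - 64 + 146 - 90 = 0  ✓
  Dividing out (λ - 2): p(λ) = (λ - 2)(λ² - 14λ + 45).
Step 3 — remaining eigenvalues from the quadratic λ² - 14λ + 45 = 0:
  Δ = 14² - 4·45 = 196 - 180 = 16,  λ = (14 ± √16)/2 = (14 ± 4)/2 = 9 or 5.
  Sorted: λ_1 = 9,  λ_2 = 5,  λ_3 = 2  (check: sum = 16 = tr ✓).

Step 4 — unit eigenvector for λ_1 = 9: v spans the null space of (Sigma - λ_1 I), whose rows are
  r_1 = (-6, 0, -2),  r_2 = (0, -3, -2),  r_3 = (-2, -2, -2).
  v is orthogonal to every row, so take v ∝ r_1 × r_2 = ((0)·(-2) - (-2)·(-3), (-2)·(0) - (-6)·(-2), (-6)·(-3) - (0)·(0)) = (-6, -12, 18).
  Rescale (divide by 6; multiply by -1 so the first nonzero entry is positive): u = (1, 2, -3).
  ||u|| = √((1)² + (2)² + (-3)²) = √(14) ≈ 3.7417,  v_1 = u/||u|| ≈ (0.2673, 0.5345, -0.8018) (||v_1|| = 1).

λ_1 = 9,  λ_2 = 5,  λ_3 = 2;  v_1 ≈ (0.2673, 0.5345, -0.8018)


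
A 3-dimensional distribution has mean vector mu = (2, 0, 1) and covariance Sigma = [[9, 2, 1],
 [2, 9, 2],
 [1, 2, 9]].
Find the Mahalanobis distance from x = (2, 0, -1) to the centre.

Step 1 — centre the observation: (x - mu) = (0, 0, -2).

Step 2 — invert Sigma (cofactor / det for 3×3, or solve directly):
  Sigma^{-1} = [[0.1174, -0.0244, -0.0076],
 [-0.0244, 0.122, -0.0244],
 [-0.0076, -0.0244, 0.1174]].

Step 3 — form the quadratic (x - mu)^T · Sigma^{-1} · (x - mu):
  Sigma^{-1} · (x - mu) = (0.0152, 0.0488, -0.2348).
  (x - mu)^T · [Sigma^{-1} · (x - mu)] = (0)·(0.0152) + (0)·(0.0488) + (-2)·(-0.2348) = 0.4695.

Step 4 — take square root: d = √(0.4695) ≈ 0.6852.

d(x, mu) = √(0.4695) ≈ 0.6852


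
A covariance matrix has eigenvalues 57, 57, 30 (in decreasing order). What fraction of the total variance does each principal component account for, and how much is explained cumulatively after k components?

Step 1 — total variance = trace(Sigma) = Σ λ_i = 57 + 57 + 30 = 144.

Step 2 — fraction explained by component i = λ_i / Σ λ:
  PC1: 57/144 = 0.3958
  PC2: 57/144 = 0.3958
  PC3: 30/144 = 0.2083

Step 3 — cumulative fraction after k components = (λ_1 + ... + λ_k) / Σ λ:
  k = 1: 57/144 = 0.3958
  k = 2: (57 + 57)/144 = 114/144 = 0.7917
  k = 3: (57 + 57 + 30)/144 = 144/144 = 1

Summary (fraction, with percent):

explained: PC1 0.3958 (39.58%), PC2 0.3958 (39.58%), PC3 0.2083 (20.83%);  cumulative: 0.3958, 0.7917, 1


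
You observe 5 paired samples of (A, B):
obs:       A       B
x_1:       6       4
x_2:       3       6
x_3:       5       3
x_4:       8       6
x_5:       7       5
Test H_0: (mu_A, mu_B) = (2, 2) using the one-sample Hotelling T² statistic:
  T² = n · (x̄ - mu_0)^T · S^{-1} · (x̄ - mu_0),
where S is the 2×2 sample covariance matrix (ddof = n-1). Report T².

Step 1 — sample mean vector:
  mean(A) = (6 + 3 + 5 + 8 + 7) / 5 = 29/5 = 5.8
  mean(B) = (4 + 6 + 3 + 6 + 5) / 5 = 24/5 = 4.8
  x̄ = (5.8, 4.8),  deviation x̄ - mu_0 = (5.8, 4.8) - (2, 2) = (3.8, 2.8).

Step 2 — sample covariance matrix, S[i,j] = (1/(n-1)) · Σ_k (x_{k,i} - mean_i) · (x_{k,j} - mean_j), divisor n-1 = 4:
  S[A,A] = ((0.2)·(0.2) + (-2.8)·(-2.8) + (-0.8)·(-0.8) + (2.2)·(2.2) + (1.2)·(1.2)) / 4 = 14.8/4 = 3.7
  S[A,B] = ((0.2)·(-0.8) + (-2.8)·(1.2) + (-0.8)·(-1.8) + (2.2)·(1.2) + (1.2)·(0.2)) / 4 = 0.8/4 = 0.2
  S[B,B] = ((-0.8)·(-0.8) + (1.2)·(1.2) + (-1.8)·(-1.8) + (1.2)·(1.2) + (0.2)·(0.2)) / 4 = 6.8/4 = 1.7
  S = [[3.7, 0.2],
 [0.2, 1.7]].

Step 3 — invert S. det(S) = 3.7·1.7 - (0.2)² = 6.25.
  S^{-1} = (1/det) · [[d, -b], [-b, a]] = [[0.272, -0.032],
 [-0.032, 0.592]].

Step 4 — quadratic form (x̄ - mu_0)^T · S^{-1} · (x̄ - mu_0):
  S^{-1} · (x̄ - mu_0) = (0.944, 1.536),
  (x̄ - mu_0)^T · [...] = (3.8)·(0.944) + (2.8)·(1.536) = 7.888.

Step 5 — scale by n: T² = 5 · 7.888 = 39.44.

T² ≈ 39.44


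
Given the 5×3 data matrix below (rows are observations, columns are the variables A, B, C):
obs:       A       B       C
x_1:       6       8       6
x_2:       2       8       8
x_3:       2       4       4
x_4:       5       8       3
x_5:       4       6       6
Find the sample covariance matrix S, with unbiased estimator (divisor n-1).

Step 1 — column means:
  mean(A) = (6 + 2 + 2 + 5 + 4) / 5 = 19/5 = 3.8
  mean(B) = (8 + 8 + 4 + 8 + 6) / 5 = 34/5 = 6.8
  mean(C) = (6 + 8 + 4 + 3 + 6) / 5 = 27/5 = 5.4

Step 2 — sample covariance S[i,j] = (1/(n-1)) · Σ_k (x_{k,i} - mean_i) · (x_{k,j} - mean_j), with n-1 = 4.
  S[A,A] = ((2.2)·(2.2) + (-1.8)·(-1.8) + (-1.8)·(-1.8) + (1.2)·(1.2) + (0.2)·(0.2)) / 4 = 12.8/4 = 3.2
  S[A,B] = ((2.2)·(1.2) + (-1.8)·(1.2) + (-1.8)·(-2.8) + (1.2)·(1.2) + (0.2)·(-0.8)) / 4 = 6.8/4 = 1.7
  S[A,C] = ((2.2)·(0.6) + (-1.8)·(2.6) + (-1.8)·(-1.4) + (1.2)·(-2.4) + (0.2)·(0.6)) / 4 = -3.6/4 = -0.9
  S[B,B] = ((1.2)·(1.2) + (1.2)·(1.2) + (-2.8)·(-2.8) + (1.2)·(1.2) + (-0.8)·(-0.8)) / 4 = 12.8/4 = 3.2
  S[B,C] = ((1.2)·(0.6) + (1.2)·(2.6) + (-2.8)·(-1.4) + (1.2)·(-2.4) + (-0.8)·(0.6)) / 4 = 4.4/4 = 1.1
  S[C,C] = ((0.6)·(0.6) + (2.6)·(2.6) + (-1.4)·(-1.4) + (-2.4)·(-2.4) + (0.6)·(0.6)) / 4 = 15.2/4 = 3.8

S is symmetric (S[j,i] = S[i,j]). Assembling:

S = [[3.2, 1.7, -0.9],
 [1.7, 3.2, 1.1],
 [-0.9, 1.1, 3.8]]


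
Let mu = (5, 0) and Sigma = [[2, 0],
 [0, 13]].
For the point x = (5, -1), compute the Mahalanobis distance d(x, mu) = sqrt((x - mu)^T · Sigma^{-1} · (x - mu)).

Step 1 — centre the observation: (x - mu) = (0, -1).

Step 2 — invert Sigma. det(Sigma) = 2·13 - (0)² = 26.
  Sigma^{-1} = (1/det) · [[d, -b], [-b, a]] = [[0.5, 0],
 [0, 0.0769]].

Step 3 — form the quadratic (x - mu)^T · Sigma^{-1} · (x - mu):
  Sigma^{-1} · (x - mu) = (0, -0.0769).
  (x - mu)^T · [Sigma^{-1} · (x - mu)] = (0)·(0) + (-1)·(-0.0769) = 0.0769.

Step 4 — take square root: d = √(0.0769) ≈ 0.2774.

d(x, mu) = √(0.0769) ≈ 0.2774


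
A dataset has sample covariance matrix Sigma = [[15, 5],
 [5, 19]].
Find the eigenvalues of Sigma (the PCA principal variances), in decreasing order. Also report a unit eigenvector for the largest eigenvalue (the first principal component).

Step 1 — characteristic polynomial of 2×2 Sigma:
  det(Sigma - λI) = λ² - trace · λ + det = 0.
  trace = 15 + 19 = 34, det = 15·19 - (5)² = 260.
Step 2 — discriminant:
  Δ = trace² - 4·det = 1156 - 1040 = 116.
Step 3 — eigenvalues:
  λ = (trace ± √Δ)/2 = (34 ± 10.7703)/2,
  λ_1 = 22.3852,  λ_2 = 11.6148.

Step 4 — unit eigenvector for λ_1: solve (Sigma - λ_1 I)v = 0. First row:
  (15 - 22.3852)·v_x + (5)·v_y = 0, i.e. (-7.3852)·v_x + (5)·v_y = 0,
  so v ∝ (b, λ_1 - a) = (5, 7.3852) = u.
  ||u|| = √((5)² + (7.3852)²) = √(79.5407) ≈ 8.9186,
  v_1 = u/||u|| ≈ (0.5606, 0.8281) (||v_1|| = 1).

λ_1 = 22.3852,  λ_2 = 11.6148;  v_1 ≈ (0.5606, 0.8281)


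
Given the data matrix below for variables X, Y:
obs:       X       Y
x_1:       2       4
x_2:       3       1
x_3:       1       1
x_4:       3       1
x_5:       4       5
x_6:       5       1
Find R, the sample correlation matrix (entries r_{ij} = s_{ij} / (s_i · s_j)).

Step 1 — column means:
  mean(X) = (2 + 3 + 1 + 3 + 4 + 5) / 6 = 18/6 = 3
  mean(Y) = (4 + 1 + 1 + 1 + 5 + 1) / 6 = 13/6 = 2.1667

Step 2 — sample variances and covariances s[i,j] = (1/(n-1)) · Σ_k (x_{k,i} - mean_i) · (x_{k,j} - mean_j), with n-1 = 5:
  s[X,X] = ((-1)·(-1) + (0)·(0) + (-2)·(-2) + (0)·(0) + (1)·(1) + (2)·(2)) / 5 = 10/5 = 2
  s[X,Y] = ((-1)·(1.8333) + (0)·(-1.1667) + (-2)·(-1.1667) + (0)·(-1.1667) + (1)·(2.8333) + (2)·(-1.1667)) / 5 = 1/5 = 0.2
  s[Y,Y] = ((1.8333)·(1.8333) + (-1.1667)·(-1.1667) + (-1.1667)·(-1.1667) + (-1.1667)·(-1.1667) + (2.8333)·(2.8333) + (-1.1667)·(-1.1667)) / 5 = 16.8333/5 = 3.3667
  Sample standard deviations s_i = √(s[i,i]):
  s(X) = √(2) = 1.4142
  s(Y) = √(3.3667) = 1.8348

Step 3 — r_{ij} = s_{ij} / (s_i · s_j):
  r[X,X] = 1 (diagonal).
  r[X,Y] = 0.2 / (1.4142 · 1.8348) = 0.2 / 2.5949 = 0.0771
  r[Y,Y] = 1 (diagonal).

R is symmetric with unit diagonal. Assembling:

R = [[1, 0.0771],
 [0.0771, 1]]


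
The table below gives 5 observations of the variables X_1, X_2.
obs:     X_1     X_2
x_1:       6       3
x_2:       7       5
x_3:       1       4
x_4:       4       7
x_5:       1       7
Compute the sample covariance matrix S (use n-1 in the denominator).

Step 1 — column means:
  mean(X_1) = (6 + 7 + 1 + 4 + 1) / 5 = 19/5 = 3.8
  mean(X_2) = (3 + 5 + 4 + 7 + 7) / 5 = 26/5 = 5.2

Step 2 — sample covariance S[i,j] = (1/(n-1)) · Σ_k (x_{k,i} - mean_i) · (x_{k,j} - mean_j), with n-1 = 4.
  S[X_1,X_1] = ((2.2)·(2.2) + (3.2)·(3.2) + (-2.8)·(-2.8) + (0.2)·(0.2) + (-2.8)·(-2.8)) / 4 = 30.8/4 = 7.7
  S[X_1,X_2] = ((2.2)·(-2.2) + (3.2)·(-0.2) + (-2.8)·(-1.2) + (0.2)·(1.8) + (-2.8)·(1.8)) / 4 = -6.8/4 = -1.7
  S[X_2,X_2] = ((-2.2)·(-2.2) + (-0.2)·(-0.2) + (-1.2)·(-1.2) + (1.8)·(1.8) + (1.8)·(1.8)) / 4 = 12.8/4 = 3.2

S is symmetric (S[j,i] = S[i,j]). Assembling:

S = [[7.7, -1.7],
 [-1.7, 3.2]]


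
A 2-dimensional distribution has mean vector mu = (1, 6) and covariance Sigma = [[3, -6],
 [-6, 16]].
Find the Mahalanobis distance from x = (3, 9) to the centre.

Step 1 — centre the observation: (x - mu) = (2, 3).

Step 2 — invert Sigma. det(Sigma) = 3·16 - (-6)² = 12.
  Sigma^{-1} = (1/det) · [[d, -b], [-b, a]] = [[1.3333, 0.5],
 [0.5, 0.25]].

Step 3 — form the quadratic (x - mu)^T · Sigma^{-1} · (x - mu):
  Sigma^{-1} · (x - mu) = (4.1667, 1.75).
  (x - mu)^T · [Sigma^{-1} · (x - mu)] = (2)·(4.1667) + (3)·(1.75) = 13.5833.

Step 4 — take square root: d = √(13.5833) ≈ 3.6856.

d(x, mu) = √(13.5833) ≈ 3.6856


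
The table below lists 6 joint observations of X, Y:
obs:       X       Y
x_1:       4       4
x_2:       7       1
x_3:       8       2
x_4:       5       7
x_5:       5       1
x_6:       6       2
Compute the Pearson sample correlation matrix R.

Step 1 — column means:
  mean(X) = (4 + 7 + 8 + 5 + 5 + 6) / 6 = 35/6 = 5.8333
  mean(Y) = (4 + 1 + 2 + 7 + 1 + 2) / 6 = 17/6 = 2.8333

Step 2 — sample variances and covariances s[i,j] = (1/(n-1)) · Σ_k (x_{k,i} - mean_i) · (x_{k,j} - mean_j), with n-1 = 5:
  s[X,X] = ((-1.8333)·(-1.8333) + (1.1667)·(1.1667) + (2.1667)·(2.1667) + (-0.8333)·(-0.8333) + (-0.8333)·(-0.8333) + (0.1667)·(0.1667)) / 5 = 10.8333/5 = 2.1667
  s[X,Y] = ((-1.8333)·(1.1667) + (1.1667)·(-1.8333) + (2.1667)·(-0.8333) + (-0.8333)·(4.1667) + (-0.8333)·(-1.8333) + (0.1667)·(-0.8333)) / 5 = -8.1667/5 = -1.6333
  s[Y,Y] = ((1.1667)·(1.1667) + (-1.8333)·(-1.8333) + (-0.8333)·(-0.8333) + (4.1667)·(4.1667) + (-1.8333)·(-1.8333) + (-0.8333)·(-0.8333)) / 5 = 26.8333/5 = 5.3667
  Sample standard deviations s_i = √(s[i,i]):
  s(X) = √(2.1667) = 1.472
  s(Y) = √(5.3667) = 2.3166

Step 3 — r_{ij} = s_{ij} / (s_i · s_j):
  r[X,X] = 1 (diagonal).
  r[X,Y] = -1.6333 / (1.472 · 2.3166) = -1.6333 / 3.41 = -0.479
  r[Y,Y] = 1 (diagonal).

R is symmetric with unit diagonal. Assembling:

R = [[1, -0.479],
 [-0.479, 1]]


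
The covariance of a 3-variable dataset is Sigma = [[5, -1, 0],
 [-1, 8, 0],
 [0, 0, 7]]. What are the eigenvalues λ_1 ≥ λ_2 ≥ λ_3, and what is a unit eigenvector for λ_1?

Step 1 — characteristic polynomial p(λ) = det(λI - Sigma) = λ³ - tr·λ² + c_1·λ - det, where tr = trace, c_1 = sum of the principal 2×2 minors, det = det(Sigma):
  tr = 5 + 8 + 7 = 20,
  c_1 = (5·8 - (-1)²) + (5·7 - (0)²) + (8·7 - (0)²) = 39 + 35 + 56 = 130,
  det = 5·(8·7 - (0)²) - (-1)·((-1)·7 - (0)·(0)) + (0)·((-1)·(0) - 8·(0)) = 5·(56) - (-1)·(-7) + (0)·(0) = 273.
  So p(λ) = λ³ - 20λ² + 130λ - 273.
Step 2 — look for an integer root (rational root theorem: any rational root is an integer divisor of 273). Testing λ = 7:
  p(7) = 343 - 980 + 910 - 273 = 0  ✓
  Dividing out (λ - 7): p(λ) = (λ - 7)(λ² - 13λ + 39).
Step 3 — remaining eigenvalues from the quadratic λ² - 13λ + 39 = 0:
  Δ = 13² - 4·39 = 169 - 156 = 13,  λ = (13 ± √13)/2 = (13 ± 3.6056)/2 ≈ 8.3028 or 4.6972.
  Sorted: λ_1 = 8.3028,  λ_2 = 7,  λ_3 = 4.6972  (check: sum = 20 = tr ✓).

Step 4 — unit eigenvector for λ_1 ≈ 8.3028: v spans the null space of (Sigma - λ_1 I), whose rows are
  r_1 = (-3.3028, -1, 0),  r_2 = (-1, -0.3028, 0),  r_3 = (0, 0, -1.3028).
  v is orthogonal to every row, so take v ∝ r_1 × r_3 = ((-1)·(-1.3028) - (0)·(0), (0)·(0) - (-3.3028)·(-1.3028), (-3.3028)·(0) - (-1)·(0)) ≈ (1.3028, -4.3028, 0).
  Let u = (1.3028, -4.3028, 0).
  ||u|| = √((1.3028)² + (-4.3028)² + (0)²) = √(20.2111) ≈ 4.4957,  v_1 = u/||u|| ≈ (0.2898, -0.9571, 0) (||v_1|| = 1).

λ_1 = 8.3028,  λ_2 = 7,  λ_3 = 4.6972;  v_1 ≈ (0.2898, -0.9571, 0)


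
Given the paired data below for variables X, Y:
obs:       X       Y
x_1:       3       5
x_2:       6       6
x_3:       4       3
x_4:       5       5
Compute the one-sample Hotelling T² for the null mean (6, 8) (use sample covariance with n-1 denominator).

Step 1 — sample mean vector:
  mean(X) = (3 + 6 + 4 + 5) / 4 = 18/4 = 4.5
  mean(Y) = (5 + 6 + 3 + 5) / 4 = 19/4 = 4.75
  x̄ = (4.5, 4.75),  deviation x̄ - mu_0 = (4.5, 4.75) - (6, 8) = (-1.5, -3.25).

Step 2 — sample covariance matrix, S[i,j] = (1/(n-1)) · Σ_k (x_{k,i} - mean_i) · (x_{k,j} - mean_j), divisor n-1 = 3:
  S[X,X] = ((-1.5)·(-1.5) + (1.5)·(1.5) + (-0.5)·(-0.5) + (0.5)·(0.5)) / 3 = 5/3 = 1.6667
  S[X,Y] = ((-1.5)·(0.25) + (1.5)·(1.25) + (-0.5)·(-1.75) + (0.5)·(0.25)) / 3 = 2.5/3 = 0.8333
  S[Y,Y] = ((0.25)·(0.25) + (1.25)·(1.25) + (-1.75)·(-1.75) + (0.25)·(0.25)) / 3 = 4.75/3 = 1.5833
  S = [[1.6667, 0.8333],
 [0.8333, 1.5833]].

Step 3 — invert S. det(S) = 1.6667·1.5833 - (0.8333)² = 1.9444.
  S^{-1} = (1/det) · [[d, -b], [-b, a]] = [[0.8143, -0.4286],
 [-0.4286, 0.8571]].

Step 4 — quadratic form (x̄ - mu_0)^T · S^{-1} · (x̄ - mu_0):
  S^{-1} · (x̄ - mu_0) = (0.1714, -2.1429),
  (x̄ - mu_0)^T · [...] = (-1.5)·(0.1714) + (-3.25)·(-2.1429) = 6.7071.

Step 5 — scale by n: T² = 4 · 6.7071 = 26.8286.

T² ≈ 26.8286


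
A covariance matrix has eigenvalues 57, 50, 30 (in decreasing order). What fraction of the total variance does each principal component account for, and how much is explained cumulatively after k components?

Step 1 — total variance = trace(Sigma) = Σ λ_i = 57 + 50 + 30 = 137.

Step 2 — fraction explained by component i = λ_i / Σ λ:
  PC1: 57/137 = 0.4161
  PC2: 50/137 = 0.365
  PC3: 30/137 = 0.219

Step 3 — cumulative fraction after k components = (λ_1 + ... + λ_k) / Σ λ:
  k = 1: 57/137 = 0.4161
  k = 2: (57 + 50)/137 = 107/137 = 0.781
  k = 3: (57 + 50 + 30)/137 = 137/137 = 1

Summary (fraction, with percent):

explained: PC1 0.4161 (41.61%), PC2 0.365 (36.5%), PC3 0.219 (21.9%);  cumulative: 0.4161, 0.781, 1


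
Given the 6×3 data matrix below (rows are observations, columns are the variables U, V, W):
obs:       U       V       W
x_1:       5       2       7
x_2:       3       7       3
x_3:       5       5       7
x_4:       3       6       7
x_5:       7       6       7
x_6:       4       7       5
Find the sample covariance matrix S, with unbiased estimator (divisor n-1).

Step 1 — column means:
  mean(U) = (5 + 3 + 5 + 3 + 7 + 4) / 6 = 27/6 = 4.5
  mean(V) = (2 + 7 + 5 + 6 + 6 + 7) / 6 = 33/6 = 5.5
  mean(W) = (7 + 3 + 7 + 7 + 7 + 5) / 6 = 36/6 = 6

Step 2 — sample covariance S[i,j] = (1/(n-1)) · Σ_k (x_{k,i} - mean_i) · (x_{k,j} - mean_j), with n-1 = 5.
  S[U,U] = ((0.5)·(0.5) + (-1.5)·(-1.5) + (0.5)·(0.5) + (-1.5)·(-1.5) + (2.5)·(2.5) + (-0.5)·(-0.5)) / 5 = 11.5/5 = 2.3
  S[U,V] = ((0.5)·(-3.5) + (-1.5)·(1.5) + (0.5)·(-0.5) + (-1.5)·(0.5) + (2.5)·(0.5) + (-0.5)·(1.5)) / 5 = -4.5/5 = -0.9
  S[U,W] = ((0.5)·(1) + (-1.5)·(-3) + (0.5)·(1) + (-1.5)·(1) + (2.5)·(1) + (-0.5)·(-1)) / 5 = 7/5 = 1.4
  S[V,V] = ((-3.5)·(-3.5) + (1.5)·(1.5) + (-0.5)·(-0.5) + (0.5)·(0.5) + (0.5)·(0.5) + (1.5)·(1.5)) / 5 = 17.5/5 = 3.5
  S[V,W] = ((-3.5)·(1) + (1.5)·(-3) + (-0.5)·(1) + (0.5)·(1) + (0.5)·(1) + (1.5)·(-1)) / 5 = -9/5 = -1.8
  S[W,W] = ((1)·(1) + (-3)·(-3) + (1)·(1) + (1)·(1) + (1)·(1) + (-1)·(-1)) / 5 = 14/5 = 2.8

S is symmetric (S[j,i] = S[i,j]). Assembling:

S = [[2.3, -0.9, 1.4],
 [-0.9, 3.5, -1.8],
 [1.4, -1.8, 2.8]]


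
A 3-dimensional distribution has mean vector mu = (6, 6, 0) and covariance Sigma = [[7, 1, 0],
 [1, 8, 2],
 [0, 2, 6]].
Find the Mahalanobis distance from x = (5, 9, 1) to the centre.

Step 1 — centre the observation: (x - mu) = (-1, 3, 1).

Step 2 — invert Sigma (cofactor / det for 3×3, or solve directly):
  Sigma^{-1} = [[0.1457, -0.0199, 0.0066],
 [-0.0199, 0.1391, -0.0464],
 [0.0066, -0.0464, 0.1821]].

Step 3 — form the quadratic (x - mu)^T · Sigma^{-1} · (x - mu):
  Sigma^{-1} · (x - mu) = (-0.1987, 0.3907, 0.0364).
  (x - mu)^T · [Sigma^{-1} · (x - mu)] = (-1)·(-0.1987) + (3)·(0.3907) + (1)·(0.0364) = 1.4073.

Step 4 — take square root: d = √(1.4073) ≈ 1.1863.

d(x, mu) = √(1.4073) ≈ 1.1863


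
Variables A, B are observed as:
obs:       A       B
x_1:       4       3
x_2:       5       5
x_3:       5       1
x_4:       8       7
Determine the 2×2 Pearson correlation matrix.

Step 1 — column means:
  mean(A) = (4 + 5 + 5 + 8) / 4 = 22/4 = 5.5
  mean(B) = (3 + 5 + 1 + 7) / 4 = 16/4 = 4

Step 2 — sample variances and covariances s[i,j] = (1/(n-1)) · Σ_k (x_{k,i} - mean_i) · (x_{k,j} - mean_j), with n-1 = 3:
  s[A,A] = ((-1.5)·(-1.5) + (-0.5)·(-0.5) + (-0.5)·(-0.5) + (2.5)·(2.5)) / 3 = 9/3 = 3
  s[A,B] = ((-1.5)·(-1) + (-0.5)·(1) + (-0.5)·(-3) + (2.5)·(3)) / 3 = 10/3 = 3.3333
  s[B,B] = ((-1)·(-1) + (1)·(1) + (-3)·(-3) + (3)·(3)) / 3 = 20/3 = 6.6667
  Sample standard deviations s_i = √(s[i,i]):
  s(A) = √(3) = 1.7321
  s(B) = √(6.6667) = 2.582

Step 3 — r_{ij} = s_{ij} / (s_i · s_j):
  r[A,A] = 1 (diagonal).
  r[A,B] = 3.3333 / (1.7321 · 2.582) = 3.3333 / 4.4721 = 0.7454
  r[B,B] = 1 (diagonal).

R is symmetric with unit diagonal. Assembling:

R = [[1, 0.7454],
 [0.7454, 1]]


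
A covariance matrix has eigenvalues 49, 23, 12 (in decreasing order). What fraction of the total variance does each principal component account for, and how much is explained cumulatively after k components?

Step 1 — total variance = trace(Sigma) = Σ λ_i = 49 + 23 + 12 = 84.

Step 2 — fraction explained by component i = λ_i / Σ λ:
  PC1: 49/84 = 0.5833
  PC2: 23/84 = 0.2738
  PC3: 12/84 = 0.1429

Step 3 — cumulative fraction after k components = (λ_1 + ... + λ_k) / Σ λ:
  k = 1: 49/84 = 0.5833
  k = 2: (49 + 23)/84 = 72/84 = 0.8571
  k = 3: (49 + 23 + 12)/84 = 84/84 = 1

Summary (fraction, with percent):

explained: PC1 0.5833 (58.33%), PC2 0.2738 (27.38%), PC3 0.1429 (14.29%);  cumulative: 0.5833, 0.8571, 1


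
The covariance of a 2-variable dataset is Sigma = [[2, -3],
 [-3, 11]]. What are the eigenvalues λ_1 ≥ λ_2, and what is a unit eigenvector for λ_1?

Step 1 — characteristic polynomial of 2×2 Sigma:
  det(Sigma - λI) = λ² - trace · λ + det = 0.
  trace = 2 + 11 = 13, det = 2·11 - (-3)² = 13.
Step 2 — discriminant:
  Δ = trace² - 4·det = 169 - 52 = 117.
Step 3 — eigenvalues:
  λ = (trace ± √Δ)/2 = (13 ± 10.8167)/2,
  λ_1 = 11.9083,  λ_2 = 1.0917.

Step 4 — unit eigenvector for λ_1: solve (Sigma - λ_1 I)v = 0. First row:
  (2 - 11.9083)·v_x + (-3)·v_y = 0, i.e. (-9.9083)·v_x + (-3)·v_y = 0,
  so v ∝ (b, λ_1 - a) = (-3, 9.9083); multiply by -1 so the first entry is positive: u = (3, -9.9083).
  ||u|| = √((3)² + (-9.9083)²) = √(107.1749) ≈ 10.3525,
  v_1 = u/||u|| ≈ (0.2898, -0.9571) (||v_1|| = 1).

λ_1 = 11.9083,  λ_2 = 1.0917;  v_1 ≈ (0.2898, -0.9571)


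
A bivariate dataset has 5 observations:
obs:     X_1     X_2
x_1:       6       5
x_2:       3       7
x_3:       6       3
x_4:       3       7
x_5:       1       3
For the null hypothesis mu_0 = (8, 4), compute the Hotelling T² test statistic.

Step 1 — sample mean vector:
  mean(X_1) = (6 + 3 + 6 + 3 + 1) / 5 = 19/5 = 3.8
  mean(X_2) = (5 + 7 + 3 + 7 + 3) / 5 = 25/5 = 5
  x̄ = (3.8, 5),  deviation x̄ - mu_0 = (3.8, 5) - (8, 4) = (-4.2, 1).

Step 2 — sample covariance matrix, S[i,j] = (1/(n-1)) · Σ_k (x_{k,i} - mean_i) · (x_{k,j} - mean_j), divisor n-1 = 4:
  S[X_1,X_1] = ((2.2)·(2.2) + (-0.8)·(-0.8) + (2.2)·(2.2) + (-0.8)·(-0.8) + (-2.8)·(-2.8)) / 4 = 18.8/4 = 4.7
  S[X_1,X_2] = ((2.2)·(0) + (-0.8)·(2) + (2.2)·(-2) + (-0.8)·(2) + (-2.8)·(-2)) / 4 = -2/4 = -0.5
  S[X_2,X_2] = ((0)·(0) + (2)·(2) + (-2)·(-2) + (2)·(2) + (-2)·(-2)) / 4 = 16/4 = 4
  S = [[4.7, -0.5],
 [-0.5, 4]].

Step 3 — invert S. det(S) = 4.7·4 - (-0.5)² = 18.55.
  S^{-1} = (1/det) · [[d, -b], [-b, a]] = [[0.2156, 0.027],
 [0.027, 0.2534]].

Step 4 — quadratic form (x̄ - mu_0)^T · S^{-1} · (x̄ - mu_0):
  S^{-1} · (x̄ - mu_0) = (-0.8787, 0.1402),
  (x̄ - mu_0)^T · [...] = (-4.2)·(-0.8787) + (1)·(0.1402) = 3.8307.

Step 5 — scale by n: T² = 5 · 3.8307 = 19.1536.

T² ≈ 19.1536


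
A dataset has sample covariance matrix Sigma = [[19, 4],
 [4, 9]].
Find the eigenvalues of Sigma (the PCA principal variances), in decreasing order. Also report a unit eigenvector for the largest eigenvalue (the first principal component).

Step 1 — characteristic polynomial of 2×2 Sigma:
  det(Sigma - λI) = λ² - trace · λ + det = 0.
  trace = 19 + 9 = 28, det = 19·9 - (4)² = 155.
Step 2 — discriminant:
  Δ = trace² - 4·det = 784 - 620 = 164.
Step 3 — eigenvalues:
  λ = (trace ± √Δ)/2 = (28 ± 12.8062)/2,
  λ_1 = 20.4031,  λ_2 = 7.5969.

Step 4 — unit eigenvector for λ_1: solve (Sigma - λ_1 I)v = 0. First row:
  (19 - 20.4031)·v_x + (4)·v_y = 0, i.e. (-1.4031)·v_x + (4)·v_y = 0,
  so v ∝ (b, λ_1 - a) = (4, 1.4031) = u.
  ||u|| = √((4)² + (1.4031)²) = √(17.9688) ≈ 4.239,
  v_1 = u/||u|| ≈ (0.9436, 0.331) (||v_1|| = 1).

λ_1 = 20.4031,  λ_2 = 7.5969;  v_1 ≈ (0.9436, 0.331)


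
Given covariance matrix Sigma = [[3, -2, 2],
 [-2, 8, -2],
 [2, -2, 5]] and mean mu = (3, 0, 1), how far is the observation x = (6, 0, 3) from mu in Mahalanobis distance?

Step 1 — centre the observation: (x - mu) = (3, 0, 2).

Step 2 — invert Sigma (cofactor / det for 3×3, or solve directly):
  Sigma^{-1} = [[0.5, 0.0833, -0.1667],
 [0.0833, 0.1528, 0.0278],
 [-0.1667, 0.0278, 0.2778]].

Step 3 — form the quadratic (x - mu)^T · Sigma^{-1} · (x - mu):
  Sigma^{-1} · (x - mu) = (1.1667, 0.3056, 0.0556).
  (x - mu)^T · [Sigma^{-1} · (x - mu)] = (3)·(1.1667) + (0)·(0.3056) + (2)·(0.0556) = 3.6111.

Step 4 — take square root: d = √(3.6111) ≈ 1.9003.

d(x, mu) = √(3.6111) ≈ 1.9003


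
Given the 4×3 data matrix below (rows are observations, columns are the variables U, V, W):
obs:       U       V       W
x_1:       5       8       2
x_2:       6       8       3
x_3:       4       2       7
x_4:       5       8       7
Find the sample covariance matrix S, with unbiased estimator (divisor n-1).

Step 1 — column means:
  mean(U) = (5 + 6 + 4 + 5) / 4 = 20/4 = 5
  mean(V) = (8 + 8 + 2 + 8) / 4 = 26/4 = 6.5
  mean(W) = (2 + 3 + 7 + 7) / 4 = 19/4 = 4.75

Step 2 — sample covariance S[i,j] = (1/(n-1)) · Σ_k (x_{k,i} - mean_i) · (x_{k,j} - mean_j), with n-1 = 3.
  S[U,U] = ((0)·(0) + (1)·(1) + (-1)·(-1) + (0)·(0)) / 3 = 2/3 = 0.6667
  S[U,V] = ((0)·(1.5) + (1)·(1.5) + (-1)·(-4.5) + (0)·(1.5)) / 3 = 6/3 = 2
  S[U,W] = ((0)·(-2.75) + (1)·(-1.75) + (-1)·(2.25) + (0)·(2.25)) / 3 = -4/3 = -1.3333
  S[V,V] = ((1.5)·(1.5) + (1.5)·(1.5) + (-4.5)·(-4.5) + (1.5)·(1.5)) / 3 = 27/3 = 9
  S[V,W] = ((1.5)·(-2.75) + (1.5)·(-1.75) + (-4.5)·(2.25) + (1.5)·(2.25)) / 3 = -13.5/3 = -4.5
  S[W,W] = ((-2.75)·(-2.75) + (-1.75)·(-1.75) + (2.25)·(2.25) + (2.25)·(2.25)) / 3 = 20.75/3 = 6.9167

S is symmetric (S[j,i] = S[i,j]). Assembling:

S = [[0.6667, 2, -1.3333],
 [2, 9, -4.5],
 [-1.3333, -4.5, 6.9167]]


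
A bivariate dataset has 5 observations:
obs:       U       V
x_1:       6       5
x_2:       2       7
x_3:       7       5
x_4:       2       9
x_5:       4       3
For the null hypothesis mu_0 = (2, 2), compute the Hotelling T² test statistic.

Step 1 — sample mean vector:
  mean(U) = (6 + 2 + 7 + 2 + 4) / 5 = 21/5 = 4.2
  mean(V) = (5 + 7 + 5 + 9 + 3) / 5 = 29/5 = 5.8
  x̄ = (4.2, 5.8),  deviation x̄ - mu_0 = (4.2, 5.8) - (2, 2) = (2.2, 3.8).

Step 2 — sample covariance matrix, S[i,j] = (1/(n-1)) · Σ_k (x_{k,i} - mean_i) · (x_{k,j} - mean_j), divisor n-1 = 4:
  S[U,U] = ((1.8)·(1.8) + (-2.2)·(-2.2) + (2.8)·(2.8) + (-2.2)·(-2.2) + (-0.2)·(-0.2)) / 4 = 20.8/4 = 5.2
  S[U,V] = ((1.8)·(-0.8) + (-2.2)·(1.2) + (2.8)·(-0.8) + (-2.2)·(3.2) + (-0.2)·(-2.8)) / 4 = -12.8/4 = -3.2
  S[V,V] = ((-0.8)·(-0.8) + (1.2)·(1.2) + (-0.8)·(-0.8) + (3.2)·(3.2) + (-2.8)·(-2.8)) / 4 = 20.8/4 = 5.2
  S = [[5.2, -3.2],
 [-3.2, 5.2]].

Step 3 — invert S. det(S) = 5.2·5.2 - (-3.2)² = 16.8.
  S^{-1} = (1/det) · [[d, -b], [-b, a]] = [[0.3095, 0.1905],
 [0.1905, 0.3095]].

Step 4 — quadratic form (x̄ - mu_0)^T · S^{-1} · (x̄ - mu_0):
  S^{-1} · (x̄ - mu_0) = (1.4048, 1.5952),
  (x̄ - mu_0)^T · [...] = (2.2)·(1.4048) + (3.8)·(1.5952) = 9.1524.

Step 5 — scale by n: T² = 5 · 9.1524 = 45.7619.

T² ≈ 45.7619


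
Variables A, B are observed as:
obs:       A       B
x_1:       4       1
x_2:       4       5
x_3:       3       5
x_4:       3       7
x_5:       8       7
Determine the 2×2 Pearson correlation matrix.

Step 1 — column means:
  mean(A) = (4 + 4 + 3 + 3 + 8) / 5 = 22/5 = 4.4
  mean(B) = (1 + 5 + 5 + 7 + 7) / 5 = 25/5 = 5

Step 2 — sample variances and covariances s[i,j] = (1/(n-1)) · Σ_k (x_{k,i} - mean_i) · (x_{k,j} - mean_j), with n-1 = 4:
  s[A,A] = ((-0.4)·(-0.4) + (-0.4)·(-0.4) + (-1.4)·(-1.4) + (-1.4)·(-1.4) + (3.6)·(3.6)) / 4 = 17.2/4 = 4.3
  s[A,B] = ((-0.4)·(-4) + (-0.4)·(0) + (-1.4)·(0) + (-1.4)·(2) + (3.6)·(2)) / 4 = 6/4 = 1.5
  s[B,B] = ((-4)·(-4) + (0)·(0) + (0)·(0) + (2)·(2) + (2)·(2)) / 4 = 24/4 = 6
  Sample standard deviations s_i = √(s[i,i]):
  s(A) = √(4.3) = 2.0736
  s(B) = √(6) = 2.4495

Step 3 — r_{ij} = s_{ij} / (s_i · s_j):
  r[A,A] = 1 (diagonal).
  r[A,B] = 1.5 / (2.0736 · 2.4495) = 1.5 / 5.0794 = 0.2953
  r[B,B] = 1 (diagonal).

R is symmetric with unit diagonal. Assembling:

R = [[1, 0.2953],
 [0.2953, 1]]


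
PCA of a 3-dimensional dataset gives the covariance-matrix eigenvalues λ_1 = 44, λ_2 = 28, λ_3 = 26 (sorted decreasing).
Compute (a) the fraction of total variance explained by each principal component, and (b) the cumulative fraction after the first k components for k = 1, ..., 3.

Step 1 — total variance = trace(Sigma) = Σ λ_i = 44 + 28 + 26 = 98.

Step 2 — fraction explained by component i = λ_i / Σ λ:
  PC1: 44/98 = 0.449
  PC2: 28/98 = 0.2857
  PC3: 26/98 = 0.2653

Step 3 — cumulative fraction after k components = (λ_1 + ... + λ_k) / Σ λ:
  k = 1: 44/98 = 0.449
  k = 2: (44 + 28)/98 = 72/98 = 0.7347
  k = 3: (44 + 28 + 26)/98 = 98/98 = 1

Summary (fraction, with percent):

explained: PC1 0.449 (44.9%), PC2 0.2857 (28.57%), PC3 0.2653 (26.53%);  cumulative: 0.449, 0.7347, 1


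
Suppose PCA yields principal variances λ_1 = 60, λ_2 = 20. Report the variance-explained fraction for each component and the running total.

Step 1 — total variance = trace(Sigma) = Σ λ_i = 60 + 20 = 80.

Step 2 — fraction explained by component i = λ_i / Σ λ:
  PC1: 60/80 = 0.75
  PC2: 20/80 = 0.25

Step 3 — cumulative fraction after k components = (λ_1 + ... + λ_k) / Σ λ:
  k = 1: 60/80 = 0.75
  k = 2: (60 + 20)/80 = 80/80 = 1

Summary (fraction, with percent):

explained: PC1 0.75 (75%), PC2 0.25 (25%);  cumulative: 0.75, 1


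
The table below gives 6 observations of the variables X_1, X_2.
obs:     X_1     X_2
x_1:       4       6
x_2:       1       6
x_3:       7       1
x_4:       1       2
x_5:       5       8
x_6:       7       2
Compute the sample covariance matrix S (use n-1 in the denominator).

Step 1 — column means:
  mean(X_1) = (4 + 1 + 7 + 1 + 5 + 7) / 6 = 25/6 = 4.1667
  mean(X_2) = (6 + 6 + 1 + 2 + 8 + 2) / 6 = 25/6 = 4.1667

Step 2 — sample covariance S[i,j] = (1/(n-1)) · Σ_k (x_{k,i} - mean_i) · (x_{k,j} - mean_j), with n-1 = 5.
  S[X_1,X_1] = ((-0.1667)·(-0.1667) + (-3.1667)·(-3.1667) + (2.8333)·(2.8333) + (-3.1667)·(-3.1667) + (0.8333)·(0.8333) + (2.8333)·(2.8333)) / 5 = 36.8333/5 = 7.3667
  S[X_1,X_2] = ((-0.1667)·(1.8333) + (-3.1667)·(1.8333) + (2.8333)·(-3.1667) + (-3.1667)·(-2.1667) + (0.8333)·(3.8333) + (2.8333)·(-2.1667)) / 5 = -11.1667/5 = -2.2333
  S[X_2,X_2] = ((1.8333)·(1.8333) + (1.8333)·(1.8333) + (-3.1667)·(-3.1667) + (-2.1667)·(-2.1667) + (3.8333)·(3.8333) + (-2.1667)·(-2.1667)) / 5 = 40.8333/5 = 8.1667

S is symmetric (S[j,i] = S[i,j]). Assembling:

S = [[7.3667, -2.2333],
 [-2.2333, 8.1667]]


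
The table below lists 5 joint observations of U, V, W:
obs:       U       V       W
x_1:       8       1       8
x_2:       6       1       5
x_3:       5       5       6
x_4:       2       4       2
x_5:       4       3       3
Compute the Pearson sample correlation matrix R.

Step 1 — column means:
  mean(U) = (8 + 6 + 5 + 2 + 4) / 5 = 25/5 = 5
  mean(V) = (1 + 1 + 5 + 4 + 3) / 5 = 14/5 = 2.8
  mean(W) = (8 + 5 + 6 + 2 + 3) / 5 = 24/5 = 4.8

Step 2 — sample variances and covariances s[i,j] = (1/(n-1)) · Σ_k (x_{k,i} - mean_i) · (x_{k,j} - mean_j), with n-1 = 4:
  s[U,U] = ((3)·(3) + (1)·(1) + (0)·(0) + (-3)·(-3) + (-1)·(-1)) / 4 = 20/4 = 5
  s[U,V] = ((3)·(-1.8) + (1)·(-1.8) + (0)·(2.2) + (-3)·(1.2) + (-1)·(0.2)) / 4 = -11/4 = -2.75
  s[U,W] = ((3)·(3.2) + (1)·(0.2) + (0)·(1.2) + (-3)·(-2.8) + (-1)·(-1.8)) / 4 = 20/4 = 5
  s[V,V] = ((-1.8)·(-1.8) + (-1.8)·(-1.8) + (2.2)·(2.2) + (1.2)·(1.2) + (0.2)·(0.2)) / 4 = 12.8/4 = 3.2
  s[V,W] = ((-1.8)·(3.2) + (-1.8)·(0.2) + (2.2)·(1.2) + (1.2)·(-2.8) + (0.2)·(-1.8)) / 4 = -7.2/4 = -1.8
  s[W,W] = ((3.2)·(3.2) + (0.2)·(0.2) + (1.2)·(1.2) + (-2.8)·(-2.8) + (-1.8)·(-1.8)) / 4 = 22.8/4 = 5.7
  Sample standard deviations s_i = √(s[i,i]):
  s(U) = √(5) = 2.2361
  s(V) = √(3.2) = 1.7889
  s(W) = √(5.7) = 2.3875

Step 3 — r_{ij} = s_{ij} / (s_i · s_j):
  r[U,U] = 1 (diagonal).
  r[U,V] = -2.75 / (2.2361 · 1.7889) = -2.75 / 4 = -0.6875
  r[U,W] = 5 / (2.2361 · 2.3875) = 5 / 5.3385 = 0.9366
  r[V,V] = 1 (diagonal).
  r[V,W] = -1.8 / (1.7889 · 2.3875) = -1.8 / 4.2708 = -0.4215
  r[W,W] = 1 (diagonal).

R is symmetric with unit diagonal. Assembling:

R = [[1, -0.6875, 0.9366],
 [-0.6875, 1, -0.4215],
 [0.9366, -0.4215, 1]]


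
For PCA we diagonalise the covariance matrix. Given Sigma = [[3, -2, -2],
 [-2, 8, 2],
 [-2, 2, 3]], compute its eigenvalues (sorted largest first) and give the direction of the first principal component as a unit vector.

Step 1 — characteristic polynomial p(λ) = det(λI - Sigma) = λ³ - tr·λ² + c_1·λ - det, where tr = trace, c_1 = sum of the principal 2×2 minors, det = det(Sigma):
  tr = 3 + 8 + 3 = 14,
  c_1 = (3·8 - (-2)²) + (3·3 - (-2)²) + (8·3 - (2)²) = 20 + 5 + 20 = 45,
  det = 3·(8·3 - (2)²) - (-2)·((-2)·3 - (2)·(-2)) + (-2)·((-2)·(2) - 8·(-2)) = 3·(20) - (-2)·(-2) + (-2)·(12) = 32.
  So p(λ) = λ³ - 14λ² + 45λ - 32.
Step 2 — look for an integer root (rational root theorem: any rational root is an integer divisor of 32). Testing λ = 1:
  p(1) = 1 - 14 + 45 - 32 = 0  ✓
  Dividing out (λ - 1): p(λ) = (λ - 1)(λ² - 13λ + 32).
Step 3 — remaining eigenvalues from the quadratic λ² - 13λ + 32 = 0:
  Δ = 13² - 4·32 = 169 - 128 = 41,  λ = (13 ± √41)/2 = (13 ± 6.4031)/2 ≈ 9.7016 or 3.2984.
  Sorted: λ_1 = 9.7016,  λ_2 = 3.2984,  λ_3 = 1  (check: sum = 14 = tr ✓).

Step 4 — unit eigenvector for λ_1 ≈ 9.7016: v spans the null space of (Sigma - λ_1 I), whose rows are
  r_1 = (-6.7016, -2, -2),  r_2 = (-2, -1.7016, 2),  r_3 = (-2, 2, -6.7016).
  v is orthogonal to every row, so take v ∝ r_1 × r_2 = ((-2)·(2) - (-2)·(-1.7016), (-2)·(-2) - (-6.7016)·(2), (-6.7016)·(-1.7016) - (-2)·(-2)) ≈ (-7.4031, 17.4031, 7.4031).
  Rescale (multiply by -1 so the first nonzero entry is positive): u = (7.4031, -17.4031, -7.4031).
  ||u|| = √((7.4031)² + (-17.4031)² + (-7.4031)²) = √(412.4812) ≈ 20.3096,  v_1 = u/||u|| ≈ (0.3645, -0.8569, -0.3645) (||v_1|| = 1).

λ_1 = 9.7016,  λ_2 = 3.2984,  λ_3 = 1;  v_1 ≈ (0.3645, -0.8569, -0.3645)


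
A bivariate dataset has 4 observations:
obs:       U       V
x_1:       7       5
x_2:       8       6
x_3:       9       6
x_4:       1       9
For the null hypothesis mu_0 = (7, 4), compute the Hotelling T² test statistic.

Step 1 — sample mean vector:
  mean(U) = (7 + 8 + 9 + 1) / 4 = 25/4 = 6.25
  mean(V) = (5 + 6 + 6 + 9) / 4 = 26/4 = 6.5
  x̄ = (6.25, 6.5),  deviation x̄ - mu_0 = (6.25, 6.5) - (7, 4) = (-0.75, 2.5).

Step 2 — sample covariance matrix, S[i,j] = (1/(n-1)) · Σ_k (x_{k,i} - mean_i) · (x_{k,j} - mean_j), divisor n-1 = 3:
  S[U,U] = ((0.75)·(0.75) + (1.75)·(1.75) + (2.75)·(2.75) + (-5.25)·(-5.25)) / 3 = 38.75/3 = 12.9167
  S[U,V] = ((0.75)·(-1.5) + (1.75)·(-0.5) + (2.75)·(-0.5) + (-5.25)·(2.5)) / 3 = -16.5/3 = -5.5
  S[V,V] = ((-1.5)·(-1.5) + (-0.5)·(-0.5) + (-0.5)·(-0.5) + (2.5)·(2.5)) / 3 = 9/3 = 3
  S = [[12.9167, -5.5],
 [-5.5, 3]].

Step 3 — invert S. det(S) = 12.9167·3 - (-5.5)² = 8.5.
  S^{-1} = (1/det) · [[d, -b], [-b, a]] = [[0.3529, 0.6471],
 [0.6471, 1.5196]].

Step 4 — quadratic form (x̄ - mu_0)^T · S^{-1} · (x̄ - mu_0):
  S^{-1} · (x̄ - mu_0) = (1.3529, 3.3137),
  (x̄ - mu_0)^T · [...] = (-0.75)·(1.3529) + (2.5)·(3.3137) = 7.2696.

Step 5 — scale by n: T² = 4 · 7.2696 = 29.0784.

T² ≈ 29.0784


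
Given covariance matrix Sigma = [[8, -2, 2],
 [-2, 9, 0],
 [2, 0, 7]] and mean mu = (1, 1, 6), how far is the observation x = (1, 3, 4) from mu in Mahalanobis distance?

Step 1 — centre the observation: (x - mu) = (0, 2, -2).

Step 2 — invert Sigma (cofactor / det for 3×3, or solve directly):
  Sigma^{-1} = [[0.1432, 0.0318, -0.0409],
 [0.0318, 0.1182, -0.0091],
 [-0.0409, -0.0091, 0.1545]].

Step 3 — form the quadratic (x - mu)^T · Sigma^{-1} · (x - mu):
  Sigma^{-1} · (x - mu) = (0.1455, 0.2545, -0.3273).
  (x - mu)^T · [Sigma^{-1} · (x - mu)] = (0)·(0.1455) + (2)·(0.2545) + (-2)·(-0.3273) = 1.1636.

Step 4 — take square root: d = √(1.1636) ≈ 1.0787.

d(x, mu) = √(1.1636) ≈ 1.0787


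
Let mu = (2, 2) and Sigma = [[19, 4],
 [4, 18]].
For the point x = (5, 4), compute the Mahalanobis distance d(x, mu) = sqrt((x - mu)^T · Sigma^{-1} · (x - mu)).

Step 1 — centre the observation: (x - mu) = (3, 2).

Step 2 — invert Sigma. det(Sigma) = 19·18 - (4)² = 326.
  Sigma^{-1} = (1/det) · [[d, -b], [-b, a]] = [[0.0552, -0.0123],
 [-0.0123, 0.0583]].

Step 3 — form the quadratic (x - mu)^T · Sigma^{-1} · (x - mu):
  Sigma^{-1} · (x - mu) = (0.1411, 0.0798).
  (x - mu)^T · [Sigma^{-1} · (x - mu)] = (3)·(0.1411) + (2)·(0.0798) = 0.5828.

Step 4 — take square root: d = √(0.5828) ≈ 0.7634.

d(x, mu) = √(0.5828) ≈ 0.7634


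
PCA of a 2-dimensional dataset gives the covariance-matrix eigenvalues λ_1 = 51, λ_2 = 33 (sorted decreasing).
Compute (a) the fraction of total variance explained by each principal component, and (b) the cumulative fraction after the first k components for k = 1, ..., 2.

Step 1 — total variance = trace(Sigma) = Σ λ_i = 51 + 33 = 84.

Step 2 — fraction explained by component i = λ_i / Σ λ:
  PC1: 51/84 = 0.6071
  PC2: 33/84 = 0.3929

Step 3 — cumulative fraction after k components = (λ_1 + ... + λ_k) / Σ λ:
  k = 1: 51/84 = 0.6071
  k = 2: (51 + 33)/84 = 84/84 = 1

Summary (fraction, with percent):

explained: PC1 0.6071 (60.71%), PC2 0.3929 (39.29%);  cumulative: 0.6071, 1


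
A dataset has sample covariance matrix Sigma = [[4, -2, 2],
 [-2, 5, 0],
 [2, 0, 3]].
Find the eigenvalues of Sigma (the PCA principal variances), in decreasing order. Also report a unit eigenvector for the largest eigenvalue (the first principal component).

Step 1 — characteristic polynomial p(λ) = det(λI - Sigma) = λ³ - tr·λ² + c_1·λ - det, where tr = trace, c_1 = sum of the principal 2×2 minors, det = det(Sigma):
  tr = 4 + 5 + 3 = 12,
  c_1 = (4·5 - (-2)²) + (4·3 - (2)²) + (5·3 - (0)²) = 16 + 8 + 15 = 39,
  det = 4·(5·3 - (0)²) - (-2)·((-2)·3 - (0)·(2)) + (2)·((-2)·(0) - 5·(2)) = 4·(15) - (-2)·(-6) + (2)·(-10) = 28.
  So p(λ) = λ³ - 12λ² + 39λ - 28.
Step 2 — look for an integer root (rational root theorem: any rational root is an integer divisor of 28). Testing λ = 1:
  p(1) = 1 - 12 + 39 - 28 = 0  ✓
  Dividing out (λ - 1): p(λ) = (λ - 1)(λ² - 11λ + 28).
Step 3 — remaining eigenvalues from the quadratic λ² - 11λ + 28 = 0:
  Δ = 11² - 4·28 = 121 - 112 = 9,  λ = (11 ± √9)/2 = (11 ± 3)/2 = 7 or 4.
  Sorted: λ_1 = 7,  λ_2 = 4,  λ_3 = 1  (check: sum = 12 = tr ✓).

Step 4 — unit eigenvector for λ_1 = 7: v spans the null space of (Sigma - λ_1 I), whose rows are
  r_1 = (-3, -2, 2),  r_2 = (-2, -2, 0),  r_3 = (2, 0, -4).
  v is orthogonal to every row, so take v ∝ r_1 × r_2 = ((-2)·(0) - (2)·(-2), (2)·(-2) - (-3)·(0), (-3)·(-2) - (-2)·(-2)) = (4, -4, 2).
  Rescale (divide by 2): u = (2, -2, 1).
  ||u|| = √((2)² + (-2)² + (1)²) = √(9) = 3,  v_1 = u/||u|| ≈ (0.6667, -0.6667, 0.3333) (||v_1|| = 1).

λ_1 = 7,  λ_2 = 4,  λ_3 = 1;  v_1 ≈ (0.6667, -0.6667, 0.3333)


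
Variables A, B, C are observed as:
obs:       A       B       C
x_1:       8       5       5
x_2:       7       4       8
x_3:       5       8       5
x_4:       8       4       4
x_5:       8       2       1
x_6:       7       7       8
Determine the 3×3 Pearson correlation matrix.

Step 1 — column means:
  mean(A) = (8 + 7 + 5 + 8 + 8 + 7) / 6 = 43/6 = 7.1667
  mean(B) = (5 + 4 + 8 + 4 + 2 + 7) / 6 = 30/6 = 5
  mean(C) = (5 + 8 + 5 + 4 + 1 + 8) / 6 = 31/6 = 5.1667

Step 2 — sample variances and covariances s[i,j] = (1/(n-1)) · Σ_k (x_{k,i} - mean_i) · (x_{k,j} - mean_j), with n-1 = 5:
  s[A,A] = ((0.8333)·(0.8333) + (-0.1667)·(-0.1667) + (-2.1667)·(-2.1667) + (0.8333)·(0.8333) + (0.8333)·(0.8333) + (-0.1667)·(-0.1667)) / 5 = 6.8333/5 = 1.3667
  s[A,B] = ((0.8333)·(0) + (-0.1667)·(-1) + (-2.1667)·(3) + (0.8333)·(-1) + (0.8333)·(-3) + (-0.1667)·(2)) / 5 = -10/5 = -2
  s[A,C] = ((0.8333)·(-0.1667) + (-0.1667)·(2.8333) + (-2.1667)·(-0.1667) + (0.8333)·(-1.1667) + (0.8333)·(-4.1667) + (-0.1667)·(2.8333)) / 5 = -5.1667/5 = -1.0333
  s[B,B] = ((0)·(0) + (-1)·(-1) + (3)·(3) + (-1)·(-1) + (-3)·(-3) + (2)·(2)) / 5 = 24/5 = 4.8
  s[B,C] = ((0)·(-0.1667) + (-1)·(2.8333) + (3)·(-0.1667) + (-1)·(-1.1667) + (-3)·(-4.1667) + (2)·(2.8333)) / 5 = 16/5 = 3.2
  s[C,C] = ((-0.1667)·(-0.1667) + (2.8333)·(2.8333) + (-0.1667)·(-0.1667) + (-1.1667)·(-1.1667) + (-4.1667)·(-4.1667) + (2.8333)·(2.8333)) / 5 = 34.8333/5 = 6.9667
  Sample standard deviations s_i = √(s[i,i]):
  s(A) = √(1.3667) = 1.169
  s(B) = √(4.8) = 2.1909
  s(C) = √(6.9667) = 2.6394

Step 3 — r_{ij} = s_{ij} / (s_i · s_j):
  r[A,A] = 1 (diagonal).
  r[A,B] = -2 / (1.169 · 2.1909) = -2 / 2.5612 = -0.7809
  r[A,C] = -1.0333 / (1.169 · 2.6394) = -1.0333 / 3.0856 = -0.3349
  r[B,B] = 1 (diagonal).
  r[B,C] = 3.2 / (2.1909 · 2.6394) = 3.2 / 5.7827 = 0.5534
  r[C,C] = 1 (diagonal).

R is symmetric with unit diagonal. Assembling:

R = [[1, -0.7809, -0.3349],
 [-0.7809, 1, 0.5534],
 [-0.3349, 0.5534, 1]]


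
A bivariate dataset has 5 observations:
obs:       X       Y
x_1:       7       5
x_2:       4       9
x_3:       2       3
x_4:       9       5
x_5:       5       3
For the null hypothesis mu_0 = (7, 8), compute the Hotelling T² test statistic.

Step 1 — sample mean vector:
  mean(X) = (7 + 4 + 2 + 9 + 5) / 5 = 27/5 = 5.4
  mean(Y) = (5 + 9 + 3 + 5 + 3) / 5 = 25/5 = 5
  x̄ = (5.4, 5),  deviation x̄ - mu_0 = (5.4, 5) - (7, 8) = (-1.6, -3).

Step 2 — sample covariance matrix, S[i,j] = (1/(n-1)) · Σ_k (x_{k,i} - mean_i) · (x_{k,j} - mean_j), divisor n-1 = 4:
  S[X,X] = ((1.6)·(1.6) + (-1.4)·(-1.4) + (-3.4)·(-3.4) + (3.6)·(3.6) + (-0.4)·(-0.4)) / 4 = 29.2/4 = 7.3
  S[X,Y] = ((1.6)·(0) + (-1.4)·(4) + (-3.4)·(-2) + (3.6)·(0) + (-0.4)·(-2)) / 4 = 2/4 = 0.5
  S[Y,Y] = ((0)·(0) + (4)·(4) + (-2)·(-2) + (0)·(0) + (-2)·(-2)) / 4 = 24/4 = 6
  S = [[7.3, 0.5],
 [0.5, 6]].

Step 3 — invert S. det(S) = 7.3·6 - (0.5)² = 43.55.
  S^{-1} = (1/det) · [[d, -b], [-b, a]] = [[0.1378, -0.0115],
 [-0.0115, 0.1676]].

Step 4 — quadratic form (x̄ - mu_0)^T · S^{-1} · (x̄ - mu_0):
  S^{-1} · (x̄ - mu_0) = (-0.186, -0.4845),
  (x̄ - mu_0)^T · [...] = (-1.6)·(-0.186) + (-3)·(-0.4845) = 1.7511.

Step 5 — scale by n: T² = 5 · 1.7511 = 8.7555.

T² ≈ 8.7555
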